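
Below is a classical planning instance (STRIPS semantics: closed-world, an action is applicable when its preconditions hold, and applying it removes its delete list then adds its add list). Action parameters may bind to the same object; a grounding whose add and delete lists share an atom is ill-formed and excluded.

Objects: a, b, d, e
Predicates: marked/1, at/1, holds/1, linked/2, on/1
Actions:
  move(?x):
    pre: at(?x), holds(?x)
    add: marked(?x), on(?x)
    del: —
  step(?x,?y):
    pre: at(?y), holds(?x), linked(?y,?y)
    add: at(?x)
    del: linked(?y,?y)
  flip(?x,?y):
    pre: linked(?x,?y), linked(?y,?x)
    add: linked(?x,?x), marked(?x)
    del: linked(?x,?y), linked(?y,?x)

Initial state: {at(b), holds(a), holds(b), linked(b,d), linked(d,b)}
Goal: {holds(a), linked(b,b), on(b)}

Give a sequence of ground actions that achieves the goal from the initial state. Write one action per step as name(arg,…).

1. move(b)  →  {at(b), holds(a), holds(b), linked(b,d), linked(d,b), marked(b), on(b)}
2. flip(b,d)  →  {at(b), holds(a), holds(b), linked(b,b), marked(b), on(b)}

move(b); flip(b,d)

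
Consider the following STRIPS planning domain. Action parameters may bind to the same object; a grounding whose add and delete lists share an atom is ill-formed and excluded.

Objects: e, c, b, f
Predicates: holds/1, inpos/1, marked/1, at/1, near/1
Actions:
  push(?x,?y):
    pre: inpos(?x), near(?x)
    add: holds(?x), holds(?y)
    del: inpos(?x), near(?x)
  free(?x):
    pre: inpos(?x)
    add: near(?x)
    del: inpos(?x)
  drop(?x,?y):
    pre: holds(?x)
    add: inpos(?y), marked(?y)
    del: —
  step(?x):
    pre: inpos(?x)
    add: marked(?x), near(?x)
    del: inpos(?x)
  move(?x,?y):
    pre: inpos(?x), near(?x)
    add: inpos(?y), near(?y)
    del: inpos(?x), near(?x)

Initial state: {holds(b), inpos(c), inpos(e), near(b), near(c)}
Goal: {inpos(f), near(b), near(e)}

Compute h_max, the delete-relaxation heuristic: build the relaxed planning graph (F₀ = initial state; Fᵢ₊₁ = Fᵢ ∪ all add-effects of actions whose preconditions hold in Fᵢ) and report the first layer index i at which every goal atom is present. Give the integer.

1

F0 = init (5 atoms)
F1 = F0 ∪ {holds(c), holds(e), holds(f), inpos(b), inpos(f), marked(b), marked(c), marked(e), marked(f), near(e), near(f)}  (16 atoms)
goal ⊆ F1  ⇒  h_max = 1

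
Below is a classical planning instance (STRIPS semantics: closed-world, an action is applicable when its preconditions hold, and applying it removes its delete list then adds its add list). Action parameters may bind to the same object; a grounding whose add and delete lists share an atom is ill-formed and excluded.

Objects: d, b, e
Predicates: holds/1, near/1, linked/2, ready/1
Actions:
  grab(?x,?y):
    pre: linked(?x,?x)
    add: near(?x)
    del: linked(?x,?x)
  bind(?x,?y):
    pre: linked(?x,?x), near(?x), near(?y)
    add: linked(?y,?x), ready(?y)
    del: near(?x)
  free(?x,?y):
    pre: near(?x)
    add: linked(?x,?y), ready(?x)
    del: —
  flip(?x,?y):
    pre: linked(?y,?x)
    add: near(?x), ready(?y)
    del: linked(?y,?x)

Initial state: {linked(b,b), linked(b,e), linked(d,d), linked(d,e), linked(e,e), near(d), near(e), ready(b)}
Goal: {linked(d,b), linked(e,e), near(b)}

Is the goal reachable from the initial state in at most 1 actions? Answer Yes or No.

1. grab(b,d)  →  {linked(b,e), linked(d,d), linked(d,e), linked(e,e), near(b), near(d), near(e), ready(b)}
2. free(d,b)  →  {linked(b,e), linked(d,b), linked(d,d), linked(d,e), linked(e,e), near(b), near(d), near(e), ready(b), ready(d)}
optimal plan length = 2; 2 > 1

No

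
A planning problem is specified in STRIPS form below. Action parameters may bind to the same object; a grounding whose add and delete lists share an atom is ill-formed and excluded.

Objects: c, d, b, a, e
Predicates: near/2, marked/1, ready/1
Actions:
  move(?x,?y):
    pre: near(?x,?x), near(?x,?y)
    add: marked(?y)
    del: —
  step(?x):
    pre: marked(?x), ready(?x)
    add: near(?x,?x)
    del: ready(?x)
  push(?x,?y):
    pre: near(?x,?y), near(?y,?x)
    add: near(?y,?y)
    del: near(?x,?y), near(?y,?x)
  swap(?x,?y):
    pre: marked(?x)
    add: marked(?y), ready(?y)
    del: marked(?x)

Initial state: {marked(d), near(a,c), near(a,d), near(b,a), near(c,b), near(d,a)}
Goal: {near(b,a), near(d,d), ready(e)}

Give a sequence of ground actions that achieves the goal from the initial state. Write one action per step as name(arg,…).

1. push(a,d)  →  {marked(d), near(a,c), near(b,a), near(c,b), near(d,d)}
2. swap(d,e)  →  {marked(e), near(a,c), near(b,a), near(c,b), near(d,d), ready(e)}

push(a,d); swap(d,e)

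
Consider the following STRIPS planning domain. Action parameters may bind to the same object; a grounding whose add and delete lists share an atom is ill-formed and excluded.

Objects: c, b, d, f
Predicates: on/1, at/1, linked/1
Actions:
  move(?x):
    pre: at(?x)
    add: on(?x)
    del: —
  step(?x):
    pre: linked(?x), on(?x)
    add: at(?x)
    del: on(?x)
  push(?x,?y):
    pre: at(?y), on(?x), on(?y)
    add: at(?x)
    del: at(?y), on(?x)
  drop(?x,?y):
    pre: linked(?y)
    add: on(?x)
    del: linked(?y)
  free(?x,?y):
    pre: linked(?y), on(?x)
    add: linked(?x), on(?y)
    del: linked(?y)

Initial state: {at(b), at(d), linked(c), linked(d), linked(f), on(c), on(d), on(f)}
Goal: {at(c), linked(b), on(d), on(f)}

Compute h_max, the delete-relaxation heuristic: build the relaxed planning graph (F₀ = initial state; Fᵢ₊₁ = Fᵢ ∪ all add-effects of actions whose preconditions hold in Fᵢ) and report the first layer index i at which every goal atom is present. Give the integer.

F0 = init (8 atoms)
F1 = F0 ∪ {at(c), at(f), on(b)}  (11 atoms)
F2 = F1 ∪ {linked(b)}  (12 atoms)
goal ⊆ F2  ⇒  h_max = 2

2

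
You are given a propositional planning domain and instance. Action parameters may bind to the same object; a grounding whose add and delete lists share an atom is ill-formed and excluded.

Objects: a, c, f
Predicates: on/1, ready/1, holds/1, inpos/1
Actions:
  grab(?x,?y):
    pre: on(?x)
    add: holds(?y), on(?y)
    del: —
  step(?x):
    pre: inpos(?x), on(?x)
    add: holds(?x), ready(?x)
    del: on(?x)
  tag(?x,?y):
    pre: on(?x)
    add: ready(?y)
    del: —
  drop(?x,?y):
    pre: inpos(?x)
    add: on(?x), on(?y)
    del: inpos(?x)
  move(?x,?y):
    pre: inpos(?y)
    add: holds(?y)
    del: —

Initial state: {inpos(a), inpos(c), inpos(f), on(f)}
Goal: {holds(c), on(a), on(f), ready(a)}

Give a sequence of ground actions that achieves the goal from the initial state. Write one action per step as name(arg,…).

grab(f,a); grab(a,c); tag(a,a)

1. grab(f,a)  →  {holds(a), inpos(a), inpos(c), inpos(f), on(a), on(f)}
2. grab(a,c)  →  {holds(a), holds(c), inpos(a), inpos(c), inpos(f), on(a), on(c), on(f)}
3. tag(a,a)  →  {holds(a), holds(c), inpos(a), inpos(c), inpos(f), on(a), on(c), on(f), ready(a)}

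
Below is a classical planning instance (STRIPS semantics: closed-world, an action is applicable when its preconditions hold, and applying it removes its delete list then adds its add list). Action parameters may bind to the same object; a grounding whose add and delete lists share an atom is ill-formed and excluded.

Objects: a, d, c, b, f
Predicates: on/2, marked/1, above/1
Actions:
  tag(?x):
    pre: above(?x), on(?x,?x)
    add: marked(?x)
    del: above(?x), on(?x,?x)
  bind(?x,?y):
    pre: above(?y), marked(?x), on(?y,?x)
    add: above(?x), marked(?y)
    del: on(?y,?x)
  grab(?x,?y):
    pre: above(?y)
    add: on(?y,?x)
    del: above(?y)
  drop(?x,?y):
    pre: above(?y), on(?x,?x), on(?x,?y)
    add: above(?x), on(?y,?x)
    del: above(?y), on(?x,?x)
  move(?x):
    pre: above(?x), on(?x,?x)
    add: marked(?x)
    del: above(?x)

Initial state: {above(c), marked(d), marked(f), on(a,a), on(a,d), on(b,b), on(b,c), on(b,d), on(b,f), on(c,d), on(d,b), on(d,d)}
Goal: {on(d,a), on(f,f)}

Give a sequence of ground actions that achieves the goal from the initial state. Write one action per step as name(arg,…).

1. bind(d,c)  →  {above(c), above(d), marked(c), marked(d), marked(f), on(a,a), on(a,d), on(b,b), on(b,c), on(b,d), on(b,f), on(d,b), on(d,d)}
2. grab(a,d)  →  {above(c), marked(c), marked(d), marked(f), on(a,a), on(a,d), on(b,b), on(b,c), on(b,d), on(b,f), on(d,a), on(d,b), on(d,d)}
3. drop(b,c)  →  {above(b), marked(c), marked(d), marked(f), on(a,a), on(a,d), on(b,c), on(b,d), on(b,f), on(c,b), on(d,a), on(d,b), on(d,d)}
4. bind(f,b)  →  {above(b), above(f), marked(b), marked(c), marked(d), marked(f), on(a,a), on(a,d), on(b,c), on(b,d), on(c,b), on(d,a), on(d,b), on(d,d)}
5. grab(f,f)  →  {above(b), marked(b), marked(c), marked(d), marked(f), on(a,a), on(a,d), on(b,c), on(b,d), on(c,b), on(d,a), on(d,b), on(d,d), on(f,f)}

bind(d,c); grab(a,d); drop(b,c); bind(f,b); grab(f,f)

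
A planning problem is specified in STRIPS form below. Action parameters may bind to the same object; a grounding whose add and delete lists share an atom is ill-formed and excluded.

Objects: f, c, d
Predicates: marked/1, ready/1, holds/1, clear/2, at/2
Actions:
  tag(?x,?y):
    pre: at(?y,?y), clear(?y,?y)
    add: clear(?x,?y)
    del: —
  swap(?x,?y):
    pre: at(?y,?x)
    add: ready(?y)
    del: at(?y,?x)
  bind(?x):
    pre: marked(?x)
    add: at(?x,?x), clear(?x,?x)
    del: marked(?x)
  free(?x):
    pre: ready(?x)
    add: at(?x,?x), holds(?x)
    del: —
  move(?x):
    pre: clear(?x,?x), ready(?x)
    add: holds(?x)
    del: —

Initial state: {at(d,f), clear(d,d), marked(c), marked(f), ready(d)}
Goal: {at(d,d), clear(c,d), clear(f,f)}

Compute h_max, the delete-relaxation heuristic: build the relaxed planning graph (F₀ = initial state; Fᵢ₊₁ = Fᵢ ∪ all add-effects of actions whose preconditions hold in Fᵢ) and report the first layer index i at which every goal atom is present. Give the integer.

F0 = init (5 atoms)
F1 = F0 ∪ {at(c,c), at(d,d), at(f,f), clear(c,c), clear(f,f), holds(d)}  (11 atoms)
F2 = F1 ∪ {clear(c,d), clear(c,f), clear(d,c), clear(d,f), clear(f,c), clear(f,d), ready(c), ready(f)}  (19 atoms)
goal ⊆ F2  ⇒  h_max = 2

2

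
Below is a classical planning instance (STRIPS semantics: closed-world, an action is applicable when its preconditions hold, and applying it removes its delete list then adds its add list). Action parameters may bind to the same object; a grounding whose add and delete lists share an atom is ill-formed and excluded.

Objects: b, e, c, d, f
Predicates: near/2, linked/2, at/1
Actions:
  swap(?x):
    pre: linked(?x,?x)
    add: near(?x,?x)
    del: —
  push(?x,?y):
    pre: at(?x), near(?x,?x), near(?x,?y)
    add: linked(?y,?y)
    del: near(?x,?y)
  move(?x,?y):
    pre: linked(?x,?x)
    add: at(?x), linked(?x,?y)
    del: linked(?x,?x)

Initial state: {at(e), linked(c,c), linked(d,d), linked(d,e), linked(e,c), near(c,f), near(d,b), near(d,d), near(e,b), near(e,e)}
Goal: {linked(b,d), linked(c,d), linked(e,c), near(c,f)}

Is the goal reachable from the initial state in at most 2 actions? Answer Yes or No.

1. push(e,b)  →  {at(e), linked(b,b), linked(c,c), linked(d,d), linked(d,e), linked(e,c), near(c,f), near(d,b), near(d,d), near(e,e)}
2. move(b,d)  →  {at(b), at(e), linked(b,d), linked(c,c), linked(d,d), linked(d,e), linked(e,c), near(c,f), near(d,b), near(d,d), near(e,e)}
3. move(c,d)  →  {at(b), at(c), at(e), linked(b,d), linked(c,d), linked(d,d), linked(d,e), linked(e,c), near(c,f), near(d,b), near(d,d), near(e,e)}
optimal plan length = 3; 3 > 2

No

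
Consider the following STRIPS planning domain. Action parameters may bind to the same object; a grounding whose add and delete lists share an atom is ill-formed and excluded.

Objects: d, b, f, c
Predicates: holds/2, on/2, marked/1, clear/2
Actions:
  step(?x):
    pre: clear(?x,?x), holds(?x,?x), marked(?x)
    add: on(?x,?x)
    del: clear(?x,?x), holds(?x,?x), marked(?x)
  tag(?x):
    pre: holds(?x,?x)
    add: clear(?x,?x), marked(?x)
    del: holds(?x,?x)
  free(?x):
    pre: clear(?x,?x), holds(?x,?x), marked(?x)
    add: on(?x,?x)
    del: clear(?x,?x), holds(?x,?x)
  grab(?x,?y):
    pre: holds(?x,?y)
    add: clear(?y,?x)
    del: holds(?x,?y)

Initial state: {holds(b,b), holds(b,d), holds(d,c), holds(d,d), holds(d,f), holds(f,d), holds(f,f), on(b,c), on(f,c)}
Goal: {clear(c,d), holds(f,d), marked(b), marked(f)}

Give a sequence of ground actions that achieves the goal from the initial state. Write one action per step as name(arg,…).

tag(b); tag(f); grab(d,c)

1. tag(b)  →  {clear(b,b), holds(b,d), holds(d,c), holds(d,d), holds(d,f), holds(f,d), holds(f,f), marked(b), on(b,c), on(f,c)}
2. tag(f)  →  {clear(b,b), clear(f,f), holds(b,d), holds(d,c), holds(d,d), holds(d,f), holds(f,d), marked(b), marked(f), on(b,c), on(f,c)}
3. grab(d,c)  →  {clear(b,b), clear(c,d), clear(f,f), holds(b,d), holds(d,d), holds(d,f), holds(f,d), marked(b), marked(f), on(b,c), on(f,c)}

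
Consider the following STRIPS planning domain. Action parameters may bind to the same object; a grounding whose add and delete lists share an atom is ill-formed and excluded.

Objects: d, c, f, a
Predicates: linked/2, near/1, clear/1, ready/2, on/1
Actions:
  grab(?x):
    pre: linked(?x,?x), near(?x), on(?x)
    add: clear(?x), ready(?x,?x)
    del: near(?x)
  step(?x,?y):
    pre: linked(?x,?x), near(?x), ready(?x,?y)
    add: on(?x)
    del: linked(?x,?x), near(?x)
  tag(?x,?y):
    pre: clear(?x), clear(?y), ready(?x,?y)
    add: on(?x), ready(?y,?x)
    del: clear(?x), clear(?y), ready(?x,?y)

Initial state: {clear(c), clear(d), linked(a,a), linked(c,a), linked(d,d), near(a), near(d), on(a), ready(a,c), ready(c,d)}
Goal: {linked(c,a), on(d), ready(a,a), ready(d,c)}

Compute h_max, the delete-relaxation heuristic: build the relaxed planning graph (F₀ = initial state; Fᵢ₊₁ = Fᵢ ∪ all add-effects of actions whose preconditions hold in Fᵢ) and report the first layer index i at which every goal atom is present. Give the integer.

F0 = init (10 atoms)
F1 = F0 ∪ {clear(a), on(c), ready(a,a), ready(d,c)}  (14 atoms)
F2 = F1 ∪ {on(d), ready(c,a)}  (16 atoms)
goal ⊆ F2  ⇒  h_max = 2

2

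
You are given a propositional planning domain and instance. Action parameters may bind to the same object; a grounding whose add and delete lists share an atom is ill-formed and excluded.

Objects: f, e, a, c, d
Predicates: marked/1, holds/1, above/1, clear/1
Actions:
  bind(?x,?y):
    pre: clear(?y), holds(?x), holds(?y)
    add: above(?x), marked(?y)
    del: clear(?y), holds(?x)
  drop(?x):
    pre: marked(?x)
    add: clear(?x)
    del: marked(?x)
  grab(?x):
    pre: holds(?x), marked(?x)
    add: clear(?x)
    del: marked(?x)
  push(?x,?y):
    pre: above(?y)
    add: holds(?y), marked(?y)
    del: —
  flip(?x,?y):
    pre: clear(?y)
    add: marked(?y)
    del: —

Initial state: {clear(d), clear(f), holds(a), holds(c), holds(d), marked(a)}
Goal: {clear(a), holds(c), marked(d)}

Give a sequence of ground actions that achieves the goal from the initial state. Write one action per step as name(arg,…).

bind(a,d); drop(a)

1. bind(a,d)  →  {above(a), clear(f), holds(c), holds(d), marked(a), marked(d)}
2. drop(a)  →  {above(a), clear(a), clear(f), holds(c), holds(d), marked(d)}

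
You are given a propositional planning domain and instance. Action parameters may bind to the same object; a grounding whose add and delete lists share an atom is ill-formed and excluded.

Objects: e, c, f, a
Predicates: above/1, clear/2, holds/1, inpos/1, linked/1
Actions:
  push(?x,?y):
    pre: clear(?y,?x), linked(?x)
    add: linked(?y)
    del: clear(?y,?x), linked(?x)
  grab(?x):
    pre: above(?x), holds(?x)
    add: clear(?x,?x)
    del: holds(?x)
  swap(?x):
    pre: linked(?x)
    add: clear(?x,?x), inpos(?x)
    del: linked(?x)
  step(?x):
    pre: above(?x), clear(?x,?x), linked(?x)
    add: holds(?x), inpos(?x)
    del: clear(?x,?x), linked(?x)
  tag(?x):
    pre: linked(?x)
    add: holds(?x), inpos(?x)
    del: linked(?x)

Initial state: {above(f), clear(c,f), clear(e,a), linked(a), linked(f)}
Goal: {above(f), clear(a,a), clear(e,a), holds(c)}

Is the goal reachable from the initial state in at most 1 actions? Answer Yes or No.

No

1. push(f,c)  →  {above(f), clear(e,a), linked(a), linked(c)}
2. swap(a)  →  {above(f), clear(a,a), clear(e,a), inpos(a), linked(c)}
3. tag(c)  →  {above(f), clear(a,a), clear(e,a), holds(c), inpos(a), inpos(c)}
optimal plan length = 3; 3 > 1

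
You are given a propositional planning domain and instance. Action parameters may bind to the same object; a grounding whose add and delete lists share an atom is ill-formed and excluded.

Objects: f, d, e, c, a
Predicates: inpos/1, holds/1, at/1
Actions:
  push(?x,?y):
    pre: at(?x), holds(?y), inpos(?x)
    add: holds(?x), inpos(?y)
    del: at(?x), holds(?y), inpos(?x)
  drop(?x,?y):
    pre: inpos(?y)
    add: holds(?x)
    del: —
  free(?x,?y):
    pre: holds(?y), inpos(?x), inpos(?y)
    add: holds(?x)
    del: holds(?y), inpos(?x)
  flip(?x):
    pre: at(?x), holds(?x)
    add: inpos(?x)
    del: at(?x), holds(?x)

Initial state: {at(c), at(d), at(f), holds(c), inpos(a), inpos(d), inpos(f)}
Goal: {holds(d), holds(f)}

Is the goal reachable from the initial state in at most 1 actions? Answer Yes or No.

1. push(f,c)  →  {at(c), at(d), holds(f), inpos(a), inpos(c), inpos(d)}
2. drop(d,d)  →  {at(c), at(d), holds(d), holds(f), inpos(a), inpos(c), inpos(d)}
optimal plan length = 2; 2 > 1

No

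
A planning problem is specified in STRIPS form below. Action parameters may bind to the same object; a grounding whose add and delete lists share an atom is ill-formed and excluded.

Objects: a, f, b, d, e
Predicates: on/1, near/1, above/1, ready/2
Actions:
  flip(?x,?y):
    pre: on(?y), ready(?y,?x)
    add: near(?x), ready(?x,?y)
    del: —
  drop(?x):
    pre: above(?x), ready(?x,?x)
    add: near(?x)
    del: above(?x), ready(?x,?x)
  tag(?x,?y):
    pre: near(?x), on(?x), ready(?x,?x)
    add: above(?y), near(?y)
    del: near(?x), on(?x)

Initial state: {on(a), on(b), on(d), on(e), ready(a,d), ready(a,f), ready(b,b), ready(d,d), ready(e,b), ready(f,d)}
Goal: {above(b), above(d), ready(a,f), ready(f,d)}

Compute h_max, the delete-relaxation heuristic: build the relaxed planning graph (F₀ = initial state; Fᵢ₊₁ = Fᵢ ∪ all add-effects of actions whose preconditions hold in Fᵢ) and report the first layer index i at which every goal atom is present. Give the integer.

2

F0 = init (10 atoms)
F1 = F0 ∪ {near(b), near(d), near(f), ready(b,e), ready(d,a), ready(f,a)}  (16 atoms)
F2 = F1 ∪ {above(a), above(b), above(d), above(e), above(f), near(a), near(e)}  (23 atoms)
goal ⊆ F2  ⇒  h_max = 2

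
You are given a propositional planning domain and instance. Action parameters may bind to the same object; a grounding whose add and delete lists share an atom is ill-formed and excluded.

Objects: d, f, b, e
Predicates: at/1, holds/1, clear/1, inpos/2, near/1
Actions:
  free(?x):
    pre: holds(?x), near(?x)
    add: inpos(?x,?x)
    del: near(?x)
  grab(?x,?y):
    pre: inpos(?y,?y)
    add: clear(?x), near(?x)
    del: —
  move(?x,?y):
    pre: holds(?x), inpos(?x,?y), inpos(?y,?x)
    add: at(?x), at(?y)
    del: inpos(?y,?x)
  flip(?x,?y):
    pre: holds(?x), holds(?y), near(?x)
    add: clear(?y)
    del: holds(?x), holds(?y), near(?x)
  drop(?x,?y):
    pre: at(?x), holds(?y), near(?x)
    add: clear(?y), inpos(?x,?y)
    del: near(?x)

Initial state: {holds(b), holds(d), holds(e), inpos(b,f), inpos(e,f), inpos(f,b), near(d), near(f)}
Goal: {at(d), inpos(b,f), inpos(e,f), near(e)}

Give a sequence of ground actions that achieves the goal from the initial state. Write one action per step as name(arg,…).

free(d); grab(e,d); move(d,d)

1. free(d)  →  {holds(b), holds(d), holds(e), inpos(b,f), inpos(d,d), inpos(e,f), inpos(f,b), near(f)}
2. grab(e,d)  →  {clear(e), holds(b), holds(d), holds(e), inpos(b,f), inpos(d,d), inpos(e,f), inpos(f,b), near(e), near(f)}
3. move(d,d)  →  {at(d), clear(e), holds(b), holds(d), holds(e), inpos(b,f), inpos(e,f), inpos(f,b), near(e), near(f)}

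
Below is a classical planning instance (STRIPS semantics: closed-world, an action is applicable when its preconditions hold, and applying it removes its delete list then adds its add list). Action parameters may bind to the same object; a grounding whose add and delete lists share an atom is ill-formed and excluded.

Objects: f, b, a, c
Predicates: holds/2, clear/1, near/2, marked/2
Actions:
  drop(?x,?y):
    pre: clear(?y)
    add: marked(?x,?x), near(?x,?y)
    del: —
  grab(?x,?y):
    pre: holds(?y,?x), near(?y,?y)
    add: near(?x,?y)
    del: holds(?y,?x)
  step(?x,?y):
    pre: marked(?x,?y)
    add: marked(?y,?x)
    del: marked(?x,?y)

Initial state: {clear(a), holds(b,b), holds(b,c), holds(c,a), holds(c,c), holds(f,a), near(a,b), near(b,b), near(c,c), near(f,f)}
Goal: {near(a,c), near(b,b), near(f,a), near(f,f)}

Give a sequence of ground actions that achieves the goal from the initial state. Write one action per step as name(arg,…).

1. drop(f,a)  →  {clear(a), holds(b,b), holds(b,c), holds(c,a), holds(c,c), holds(f,a), marked(f,f), near(a,b), near(b,b), near(c,c), near(f,a), near(f,f)}
2. grab(a,c)  →  {clear(a), holds(b,b), holds(b,c), holds(c,c), holds(f,a), marked(f,f), near(a,b), near(a,c), near(b,b), near(c,c), near(f,a), near(f,f)}

drop(f,a); grab(a,c)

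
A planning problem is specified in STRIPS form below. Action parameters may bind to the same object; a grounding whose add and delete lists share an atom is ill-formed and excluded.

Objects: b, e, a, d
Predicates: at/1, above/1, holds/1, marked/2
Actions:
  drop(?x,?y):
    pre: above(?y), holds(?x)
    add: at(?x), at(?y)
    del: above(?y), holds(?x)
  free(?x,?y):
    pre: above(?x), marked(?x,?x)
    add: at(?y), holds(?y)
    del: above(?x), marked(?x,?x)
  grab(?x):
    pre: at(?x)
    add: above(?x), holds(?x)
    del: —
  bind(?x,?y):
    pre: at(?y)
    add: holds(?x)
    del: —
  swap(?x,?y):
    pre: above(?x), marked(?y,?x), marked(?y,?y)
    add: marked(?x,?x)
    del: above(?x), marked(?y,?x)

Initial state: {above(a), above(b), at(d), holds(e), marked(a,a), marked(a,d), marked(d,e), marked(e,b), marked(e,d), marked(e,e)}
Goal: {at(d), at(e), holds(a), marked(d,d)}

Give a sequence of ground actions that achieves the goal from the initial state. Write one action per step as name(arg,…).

1. drop(e,b)  →  {above(a), at(b), at(d), at(e), marked(a,a), marked(a,d), marked(d,e), marked(e,b), marked(e,d), marked(e,e)}
2. free(a,a)  →  {at(a), at(b), at(d), at(e), holds(a), marked(a,d), marked(d,e), marked(e,b), marked(e,d), marked(e,e)}
3. grab(d)  →  {above(d), at(a), at(b), at(d), at(e), holds(a), holds(d), marked(a,d), marked(d,e), marked(e,b), marked(e,d), marked(e,e)}
4. swap(d,e)  →  {at(a), at(b), at(d), at(e), holds(a), holds(d), marked(a,d), marked(d,d), marked(d,e), marked(e,b), marked(e,e)}

drop(e,b); free(a,a); grab(d); swap(d,e)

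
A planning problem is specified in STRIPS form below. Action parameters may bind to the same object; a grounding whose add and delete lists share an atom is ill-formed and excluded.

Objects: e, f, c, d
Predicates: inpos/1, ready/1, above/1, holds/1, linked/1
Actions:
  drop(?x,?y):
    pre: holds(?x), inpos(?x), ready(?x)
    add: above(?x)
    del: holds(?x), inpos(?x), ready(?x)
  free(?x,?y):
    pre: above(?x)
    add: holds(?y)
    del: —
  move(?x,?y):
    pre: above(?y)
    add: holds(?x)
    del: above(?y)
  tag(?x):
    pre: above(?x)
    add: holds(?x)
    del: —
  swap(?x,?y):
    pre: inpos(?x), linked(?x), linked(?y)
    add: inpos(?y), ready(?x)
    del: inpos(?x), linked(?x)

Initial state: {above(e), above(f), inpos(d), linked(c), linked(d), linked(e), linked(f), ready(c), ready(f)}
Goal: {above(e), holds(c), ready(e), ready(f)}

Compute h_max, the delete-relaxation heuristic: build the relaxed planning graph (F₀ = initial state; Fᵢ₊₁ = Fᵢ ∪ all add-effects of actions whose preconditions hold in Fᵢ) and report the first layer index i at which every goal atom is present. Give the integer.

F0 = init (9 atoms)
F1 = F0 ∪ {holds(c), holds(d), holds(e), holds(f), inpos(c), inpos(e), inpos(f), ready(d)}  (17 atoms)
F2 = F1 ∪ {above(c), above(d), ready(e)}  (20 atoms)
goal ⊆ F2  ⇒  h_max = 2

2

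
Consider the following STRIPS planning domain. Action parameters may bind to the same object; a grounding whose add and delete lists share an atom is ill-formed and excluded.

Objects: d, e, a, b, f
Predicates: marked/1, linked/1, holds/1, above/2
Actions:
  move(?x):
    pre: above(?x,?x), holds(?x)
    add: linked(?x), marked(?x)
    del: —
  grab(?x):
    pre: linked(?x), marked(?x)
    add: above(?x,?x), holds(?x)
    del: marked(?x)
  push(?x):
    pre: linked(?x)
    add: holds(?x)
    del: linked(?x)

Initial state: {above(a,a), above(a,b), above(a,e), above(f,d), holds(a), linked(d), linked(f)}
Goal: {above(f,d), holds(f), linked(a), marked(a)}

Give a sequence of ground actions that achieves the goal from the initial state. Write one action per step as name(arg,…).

1. move(a)  →  {above(a,a), above(a,b), above(a,e), above(f,d), holds(a), linked(a), linked(d), linked(f), marked(a)}
2. push(f)  →  {above(a,a), above(a,b), above(a,e), above(f,d), holds(a), holds(f), linked(a), linked(d), marked(a)}

move(a); push(f)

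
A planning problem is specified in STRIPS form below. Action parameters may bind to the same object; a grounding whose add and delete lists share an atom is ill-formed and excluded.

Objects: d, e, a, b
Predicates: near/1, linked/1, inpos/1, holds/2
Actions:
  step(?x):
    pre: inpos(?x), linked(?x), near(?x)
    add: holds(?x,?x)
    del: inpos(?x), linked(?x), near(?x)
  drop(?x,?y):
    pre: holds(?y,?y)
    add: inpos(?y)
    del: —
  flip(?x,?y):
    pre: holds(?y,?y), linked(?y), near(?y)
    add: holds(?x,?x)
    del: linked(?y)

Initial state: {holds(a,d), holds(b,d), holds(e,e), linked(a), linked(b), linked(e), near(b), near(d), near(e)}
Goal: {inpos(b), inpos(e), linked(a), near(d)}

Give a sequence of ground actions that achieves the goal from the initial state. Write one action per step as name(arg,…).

drop(d,e); flip(b,e); drop(d,b)

1. drop(d,e)  →  {holds(a,d), holds(b,d), holds(e,e), inpos(e), linked(a), linked(b), linked(e), near(b), near(d), near(e)}
2. flip(b,e)  →  {holds(a,d), holds(b,b), holds(b,d), holds(e,e), inpos(e), linked(a), linked(b), near(b), near(d), near(e)}
3. drop(d,b)  →  {holds(a,d), holds(b,b), holds(b,d), holds(e,e), inpos(b), inpos(e), linked(a), linked(b), near(b), near(d), near(e)}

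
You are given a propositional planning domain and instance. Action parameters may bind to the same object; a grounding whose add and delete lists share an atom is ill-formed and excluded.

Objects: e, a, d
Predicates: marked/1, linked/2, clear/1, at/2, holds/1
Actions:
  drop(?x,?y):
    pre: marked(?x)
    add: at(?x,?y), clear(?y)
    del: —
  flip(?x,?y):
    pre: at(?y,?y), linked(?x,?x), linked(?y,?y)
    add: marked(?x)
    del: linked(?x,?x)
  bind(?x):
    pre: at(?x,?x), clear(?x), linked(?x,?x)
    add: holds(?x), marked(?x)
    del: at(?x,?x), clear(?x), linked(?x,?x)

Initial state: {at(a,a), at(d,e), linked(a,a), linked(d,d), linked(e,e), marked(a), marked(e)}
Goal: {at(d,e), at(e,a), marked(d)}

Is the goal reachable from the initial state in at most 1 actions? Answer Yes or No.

1. drop(e,a)  →  {at(a,a), at(d,e), at(e,a), clear(a), linked(a,a), linked(d,d), linked(e,e), marked(a), marked(e)}
2. flip(d,a)  →  {at(a,a), at(d,e), at(e,a), clear(a), linked(a,a), linked(e,e), marked(a), marked(d), marked(e)}
optimal plan length = 2; 2 > 1

No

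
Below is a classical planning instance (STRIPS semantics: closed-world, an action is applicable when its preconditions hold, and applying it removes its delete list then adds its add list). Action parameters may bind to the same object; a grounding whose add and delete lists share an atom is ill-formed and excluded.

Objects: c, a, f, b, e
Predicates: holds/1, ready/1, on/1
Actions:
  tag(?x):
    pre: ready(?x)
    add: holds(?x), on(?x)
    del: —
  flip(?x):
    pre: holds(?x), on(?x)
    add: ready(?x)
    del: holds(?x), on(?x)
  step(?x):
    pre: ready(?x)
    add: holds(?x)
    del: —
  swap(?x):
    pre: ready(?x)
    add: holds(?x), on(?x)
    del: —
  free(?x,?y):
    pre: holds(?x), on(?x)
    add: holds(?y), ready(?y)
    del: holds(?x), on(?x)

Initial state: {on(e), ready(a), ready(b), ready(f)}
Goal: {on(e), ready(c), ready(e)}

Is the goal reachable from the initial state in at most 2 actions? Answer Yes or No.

1. tag(a)  →  {holds(a), on(a), on(e), ready(a), ready(b), ready(f)}
2. tag(f)  →  {holds(a), holds(f), on(a), on(e), on(f), ready(a), ready(b), ready(f)}
3. free(a,c)  →  {holds(c), holds(f), on(e), on(f), ready(a), ready(b), ready(c), ready(f)}
4. free(f,e)  →  {holds(c), holds(e), on(e), ready(a), ready(b), ready(c), ready(e), ready(f)}
optimal plan length = 4; 4 > 2

No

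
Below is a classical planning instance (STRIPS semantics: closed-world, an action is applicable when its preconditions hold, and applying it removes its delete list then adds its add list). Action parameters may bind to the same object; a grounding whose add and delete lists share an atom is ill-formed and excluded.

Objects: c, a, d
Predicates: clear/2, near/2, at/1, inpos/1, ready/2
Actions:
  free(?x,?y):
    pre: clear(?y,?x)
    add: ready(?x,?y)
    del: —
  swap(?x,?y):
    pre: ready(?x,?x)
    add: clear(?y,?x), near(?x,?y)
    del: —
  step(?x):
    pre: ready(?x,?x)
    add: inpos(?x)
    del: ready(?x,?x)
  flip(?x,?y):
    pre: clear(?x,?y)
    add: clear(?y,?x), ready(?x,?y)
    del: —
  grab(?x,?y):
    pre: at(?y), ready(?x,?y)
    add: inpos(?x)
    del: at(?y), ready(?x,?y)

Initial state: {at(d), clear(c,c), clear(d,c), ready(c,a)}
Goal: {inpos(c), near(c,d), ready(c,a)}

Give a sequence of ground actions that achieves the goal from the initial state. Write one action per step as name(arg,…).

free(c,c); swap(c,d); step(c)

1. free(c,c)  →  {at(d), clear(c,c), clear(d,c), ready(c,a), ready(c,c)}
2. swap(c,d)  →  {at(d), clear(c,c), clear(d,c), near(c,d), ready(c,a), ready(c,c)}
3. step(c)  →  {at(d), clear(c,c), clear(d,c), inpos(c), near(c,d), ready(c,a)}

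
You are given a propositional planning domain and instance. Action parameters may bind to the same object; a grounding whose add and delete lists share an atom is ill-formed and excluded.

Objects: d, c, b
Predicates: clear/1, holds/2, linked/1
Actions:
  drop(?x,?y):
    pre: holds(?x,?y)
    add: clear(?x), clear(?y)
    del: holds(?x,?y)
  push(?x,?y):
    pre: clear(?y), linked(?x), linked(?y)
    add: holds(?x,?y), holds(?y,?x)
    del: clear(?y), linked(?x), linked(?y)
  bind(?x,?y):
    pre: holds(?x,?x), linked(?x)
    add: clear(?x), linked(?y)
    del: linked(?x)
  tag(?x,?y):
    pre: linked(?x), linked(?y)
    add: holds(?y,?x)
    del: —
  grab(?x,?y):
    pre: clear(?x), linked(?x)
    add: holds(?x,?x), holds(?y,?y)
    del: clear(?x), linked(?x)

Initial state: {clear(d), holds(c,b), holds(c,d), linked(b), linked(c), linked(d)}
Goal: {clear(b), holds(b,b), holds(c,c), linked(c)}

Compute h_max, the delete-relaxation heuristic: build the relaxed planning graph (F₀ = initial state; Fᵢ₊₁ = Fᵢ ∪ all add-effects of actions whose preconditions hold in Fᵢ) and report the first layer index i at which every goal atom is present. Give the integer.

F0 = init (6 atoms)
F1 = F0 ∪ {clear(b), clear(c), holds(b,b), holds(b,c), holds(b,d), holds(c,c), holds(d,b), holds(d,c), holds(d,d)}  (15 atoms)
goal ⊆ F1  ⇒  h_max = 1

1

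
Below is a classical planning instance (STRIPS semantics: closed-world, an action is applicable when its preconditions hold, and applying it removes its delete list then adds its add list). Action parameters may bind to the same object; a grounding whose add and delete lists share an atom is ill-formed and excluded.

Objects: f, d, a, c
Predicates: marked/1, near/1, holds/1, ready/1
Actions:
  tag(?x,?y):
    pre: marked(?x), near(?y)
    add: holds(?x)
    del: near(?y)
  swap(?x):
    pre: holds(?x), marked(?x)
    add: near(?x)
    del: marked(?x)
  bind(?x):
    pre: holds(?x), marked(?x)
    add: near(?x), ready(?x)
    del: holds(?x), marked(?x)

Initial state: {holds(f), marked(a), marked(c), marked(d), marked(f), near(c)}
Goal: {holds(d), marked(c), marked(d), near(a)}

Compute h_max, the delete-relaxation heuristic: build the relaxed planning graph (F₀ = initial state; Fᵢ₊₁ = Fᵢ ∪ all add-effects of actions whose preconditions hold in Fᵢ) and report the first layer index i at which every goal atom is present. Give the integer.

2

F0 = init (6 atoms)
F1 = F0 ∪ {holds(a), holds(c), holds(d), near(f), ready(f)}  (11 atoms)
F2 = F1 ∪ {near(a), near(d), ready(a), ready(c), ready(d)}  (16 atoms)
goal ⊆ F2  ⇒  h_max = 2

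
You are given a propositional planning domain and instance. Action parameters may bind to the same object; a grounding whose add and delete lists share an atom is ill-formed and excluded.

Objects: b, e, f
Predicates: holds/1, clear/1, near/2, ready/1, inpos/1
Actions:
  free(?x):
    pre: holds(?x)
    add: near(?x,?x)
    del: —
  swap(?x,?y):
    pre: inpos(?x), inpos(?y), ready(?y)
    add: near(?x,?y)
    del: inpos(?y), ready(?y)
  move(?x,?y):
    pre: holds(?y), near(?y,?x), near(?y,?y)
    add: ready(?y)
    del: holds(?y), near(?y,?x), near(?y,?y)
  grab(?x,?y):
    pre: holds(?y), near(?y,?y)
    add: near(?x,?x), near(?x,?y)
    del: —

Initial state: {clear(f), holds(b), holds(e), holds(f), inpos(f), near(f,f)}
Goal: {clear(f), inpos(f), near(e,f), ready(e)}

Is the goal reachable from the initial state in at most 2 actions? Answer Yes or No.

Yes

1. grab(e,f)  →  {clear(f), holds(b), holds(e), holds(f), inpos(f), near(e,e), near(e,f), near(f,f)}
2. move(e,e)  →  {clear(f), holds(b), holds(f), inpos(f), near(e,f), near(f,f), ready(e)}
optimal plan length = 2; 2 ≤ 2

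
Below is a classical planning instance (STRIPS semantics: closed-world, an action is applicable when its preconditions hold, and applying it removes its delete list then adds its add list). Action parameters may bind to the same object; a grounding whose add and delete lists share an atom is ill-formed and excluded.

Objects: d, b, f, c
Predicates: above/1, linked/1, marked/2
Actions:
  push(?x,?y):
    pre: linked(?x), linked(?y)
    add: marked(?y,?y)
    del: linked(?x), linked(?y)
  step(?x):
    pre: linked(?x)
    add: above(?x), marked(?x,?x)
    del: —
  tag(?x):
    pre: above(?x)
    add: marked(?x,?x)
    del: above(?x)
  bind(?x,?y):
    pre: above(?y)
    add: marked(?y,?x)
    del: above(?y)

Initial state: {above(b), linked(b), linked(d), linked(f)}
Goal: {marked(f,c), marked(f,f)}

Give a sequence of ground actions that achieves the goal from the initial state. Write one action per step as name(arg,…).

1. step(f)  →  {above(b), above(f), linked(b), linked(d), linked(f), marked(f,f)}
2. bind(c,f)  →  {above(b), linked(b), linked(d), linked(f), marked(f,c), marked(f,f)}

step(f); bind(c,f)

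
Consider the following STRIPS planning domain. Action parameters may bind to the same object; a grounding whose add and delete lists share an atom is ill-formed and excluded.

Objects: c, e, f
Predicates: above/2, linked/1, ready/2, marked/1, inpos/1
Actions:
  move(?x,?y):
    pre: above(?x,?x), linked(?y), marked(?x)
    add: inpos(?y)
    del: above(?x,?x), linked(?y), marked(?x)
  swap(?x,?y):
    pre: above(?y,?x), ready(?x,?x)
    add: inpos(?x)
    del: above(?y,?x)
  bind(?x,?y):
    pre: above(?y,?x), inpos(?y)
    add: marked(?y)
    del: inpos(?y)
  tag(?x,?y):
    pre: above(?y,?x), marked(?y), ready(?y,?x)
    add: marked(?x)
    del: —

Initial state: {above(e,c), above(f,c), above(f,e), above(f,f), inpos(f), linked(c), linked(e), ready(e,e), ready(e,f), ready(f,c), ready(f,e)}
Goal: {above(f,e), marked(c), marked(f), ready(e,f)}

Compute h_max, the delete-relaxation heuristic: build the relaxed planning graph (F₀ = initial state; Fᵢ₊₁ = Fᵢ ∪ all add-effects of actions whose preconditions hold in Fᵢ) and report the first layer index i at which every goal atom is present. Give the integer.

F0 = init (11 atoms)
F1 = F0 ∪ {inpos(e), marked(f)}  (13 atoms)
F2 = F1 ∪ {inpos(c), marked(c), marked(e)}  (16 atoms)
goal ⊆ F2  ⇒  h_max = 2

2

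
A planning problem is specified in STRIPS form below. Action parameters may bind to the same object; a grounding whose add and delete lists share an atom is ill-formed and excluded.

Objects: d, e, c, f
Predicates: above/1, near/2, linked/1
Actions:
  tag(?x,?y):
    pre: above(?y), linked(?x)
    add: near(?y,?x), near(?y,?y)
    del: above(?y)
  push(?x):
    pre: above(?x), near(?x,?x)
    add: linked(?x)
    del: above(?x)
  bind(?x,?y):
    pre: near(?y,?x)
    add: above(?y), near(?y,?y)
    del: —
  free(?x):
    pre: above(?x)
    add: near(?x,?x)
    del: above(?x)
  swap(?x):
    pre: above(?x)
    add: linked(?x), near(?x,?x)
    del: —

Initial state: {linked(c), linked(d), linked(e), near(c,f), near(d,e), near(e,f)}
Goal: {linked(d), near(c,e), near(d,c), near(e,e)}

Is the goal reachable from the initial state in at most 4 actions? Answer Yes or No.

No

1. bind(e,d)  →  {above(d), linked(c), linked(d), linked(e), near(c,f), near(d,d), near(d,e), near(e,f)}
2. tag(c,d)  →  {linked(c), linked(d), linked(e), near(c,f), near(d,c), near(d,d), near(d,e), near(e,f)}
3. bind(f,e)  →  {above(e), linked(c), linked(d), linked(e), near(c,f), near(d,c), near(d,d), near(d,e), near(e,e), near(e,f)}
4. bind(f,c)  →  {above(c), above(e), linked(c), linked(d), linked(e), near(c,c), near(c,f), near(d,c), near(d,d), near(d,e), near(e,e), near(e,f)}
5. tag(e,c)  →  {above(e), linked(c), linked(d), linked(e), near(c,c), near(c,e), near(c,f), near(d,c), near(d,d), near(d,e), near(e,e), near(e,f)}
optimal plan length = 5; 5 > 4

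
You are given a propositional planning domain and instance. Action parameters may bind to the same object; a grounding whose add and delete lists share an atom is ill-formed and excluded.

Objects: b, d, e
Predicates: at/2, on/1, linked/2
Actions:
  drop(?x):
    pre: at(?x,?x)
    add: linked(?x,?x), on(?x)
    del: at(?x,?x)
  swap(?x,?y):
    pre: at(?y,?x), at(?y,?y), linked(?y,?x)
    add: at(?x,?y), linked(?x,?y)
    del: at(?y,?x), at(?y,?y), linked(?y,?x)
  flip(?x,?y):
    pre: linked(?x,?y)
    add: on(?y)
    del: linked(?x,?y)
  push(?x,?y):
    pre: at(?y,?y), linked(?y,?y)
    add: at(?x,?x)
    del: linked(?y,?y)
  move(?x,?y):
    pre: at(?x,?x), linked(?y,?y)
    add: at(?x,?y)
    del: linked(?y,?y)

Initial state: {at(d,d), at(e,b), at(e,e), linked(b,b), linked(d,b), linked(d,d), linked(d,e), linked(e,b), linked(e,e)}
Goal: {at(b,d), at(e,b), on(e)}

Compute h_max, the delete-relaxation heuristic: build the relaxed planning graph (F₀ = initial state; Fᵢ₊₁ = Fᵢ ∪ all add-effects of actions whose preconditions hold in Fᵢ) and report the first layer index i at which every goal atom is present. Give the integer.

F0 = init (9 atoms)
F1 = F0 ∪ {at(b,b), at(b,e), at(d,b), at(d,e), at(e,d), linked(b,e), on(b), on(d), on(e)}  (18 atoms)
F2 = F1 ∪ {at(b,d), linked(b,d), linked(e,d)}  (21 atoms)
goal ⊆ F2  ⇒  h_max = 2

2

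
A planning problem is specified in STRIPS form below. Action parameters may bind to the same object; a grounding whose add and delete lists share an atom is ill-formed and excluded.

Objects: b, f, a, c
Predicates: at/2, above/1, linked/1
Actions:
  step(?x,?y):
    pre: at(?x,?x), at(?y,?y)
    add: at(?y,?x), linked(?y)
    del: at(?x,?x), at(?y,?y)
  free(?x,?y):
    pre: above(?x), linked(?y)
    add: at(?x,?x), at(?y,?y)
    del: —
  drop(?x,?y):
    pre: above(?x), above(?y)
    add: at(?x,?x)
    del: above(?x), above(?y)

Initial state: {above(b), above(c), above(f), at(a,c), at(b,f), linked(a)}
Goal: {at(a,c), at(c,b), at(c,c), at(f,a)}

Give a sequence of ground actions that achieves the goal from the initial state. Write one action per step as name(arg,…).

free(b,a); free(c,a); step(b,c); free(f,c); step(a,f)

1. free(b,a)  →  {above(b), above(c), above(f), at(a,a), at(a,c), at(b,b), at(b,f), linked(a)}
2. free(c,a)  →  {above(b), above(c), above(f), at(a,a), at(a,c), at(b,b), at(b,f), at(c,c), linked(a)}
3. step(b,c)  →  {above(b), above(c), above(f), at(a,a), at(a,c), at(b,f), at(c,b), linked(a), linked(c)}
4. free(f,c)  →  {above(b), above(c), above(f), at(a,a), at(a,c), at(b,f), at(c,b), at(c,c), at(f,f), linked(a), linked(c)}
5. step(a,f)  →  {above(b), above(c), above(f), at(a,c), at(b,f), at(c,b), at(c,c), at(f,a), linked(a), linked(c), linked(f)}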